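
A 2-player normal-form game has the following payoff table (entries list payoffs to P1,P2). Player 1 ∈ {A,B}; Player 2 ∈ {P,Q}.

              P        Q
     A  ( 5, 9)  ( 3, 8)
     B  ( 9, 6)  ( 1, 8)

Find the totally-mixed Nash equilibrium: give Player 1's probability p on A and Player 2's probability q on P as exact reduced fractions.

p=2/3, q=1/3

P1 indiff ⇒ q·5+(1-q)·3 = q·9+(1-q)·1 ⇒ q(-4) = (1-q)(-2) ⇒ q = 1/3
P2 indiff ⇒ p·9+(1-p)·6 = p·8+(1-p)·8 ⇒ p(1) = (1-p)(2) ⇒ p = 2/3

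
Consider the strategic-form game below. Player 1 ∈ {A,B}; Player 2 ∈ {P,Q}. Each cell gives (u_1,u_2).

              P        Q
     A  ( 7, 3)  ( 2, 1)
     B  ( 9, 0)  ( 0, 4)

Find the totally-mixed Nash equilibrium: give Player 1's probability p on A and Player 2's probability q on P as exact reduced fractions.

(p,q) = (2/3, 1/2)

P1 indiff ⇒ q·7+(1-q)·2 = q·9+(1-q)·0 ⇒ q(-2) = (1-q)(-2) ⇒ q = 1/2
P2 indiff ⇒ p·3+(1-p)·0 = p·1+(1-p)·4 ⇒ p(2) = (1-p)(4) ⇒ p = 2/3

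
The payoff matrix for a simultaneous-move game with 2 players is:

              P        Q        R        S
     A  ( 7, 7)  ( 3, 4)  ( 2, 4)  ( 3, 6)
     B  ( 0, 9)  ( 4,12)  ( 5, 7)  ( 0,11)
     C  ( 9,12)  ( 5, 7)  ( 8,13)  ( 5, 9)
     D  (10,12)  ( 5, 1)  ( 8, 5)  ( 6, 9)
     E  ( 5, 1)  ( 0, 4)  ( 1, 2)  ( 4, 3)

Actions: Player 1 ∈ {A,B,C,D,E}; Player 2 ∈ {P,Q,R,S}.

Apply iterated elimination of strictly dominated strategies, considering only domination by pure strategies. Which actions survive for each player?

IESDS → P1:{C,D} P2:{P,R}

P1 drop A (C beats it: P:9>7 Q:5>3 R:8>2 S:5>3)
P1 drop B (C beats it: P:9>0 Q:5>4 R:8>5 S:5>0)
P1 drop E (C beats it: P:9>5 Q:5>0 R:8>1 S:5>4)
P2 drop Q (P beats it: C:12>7 D:12>1)
P2 drop S (P beats it: C:12>9 D:12>9)
P1→{C,D} P2→{P,R}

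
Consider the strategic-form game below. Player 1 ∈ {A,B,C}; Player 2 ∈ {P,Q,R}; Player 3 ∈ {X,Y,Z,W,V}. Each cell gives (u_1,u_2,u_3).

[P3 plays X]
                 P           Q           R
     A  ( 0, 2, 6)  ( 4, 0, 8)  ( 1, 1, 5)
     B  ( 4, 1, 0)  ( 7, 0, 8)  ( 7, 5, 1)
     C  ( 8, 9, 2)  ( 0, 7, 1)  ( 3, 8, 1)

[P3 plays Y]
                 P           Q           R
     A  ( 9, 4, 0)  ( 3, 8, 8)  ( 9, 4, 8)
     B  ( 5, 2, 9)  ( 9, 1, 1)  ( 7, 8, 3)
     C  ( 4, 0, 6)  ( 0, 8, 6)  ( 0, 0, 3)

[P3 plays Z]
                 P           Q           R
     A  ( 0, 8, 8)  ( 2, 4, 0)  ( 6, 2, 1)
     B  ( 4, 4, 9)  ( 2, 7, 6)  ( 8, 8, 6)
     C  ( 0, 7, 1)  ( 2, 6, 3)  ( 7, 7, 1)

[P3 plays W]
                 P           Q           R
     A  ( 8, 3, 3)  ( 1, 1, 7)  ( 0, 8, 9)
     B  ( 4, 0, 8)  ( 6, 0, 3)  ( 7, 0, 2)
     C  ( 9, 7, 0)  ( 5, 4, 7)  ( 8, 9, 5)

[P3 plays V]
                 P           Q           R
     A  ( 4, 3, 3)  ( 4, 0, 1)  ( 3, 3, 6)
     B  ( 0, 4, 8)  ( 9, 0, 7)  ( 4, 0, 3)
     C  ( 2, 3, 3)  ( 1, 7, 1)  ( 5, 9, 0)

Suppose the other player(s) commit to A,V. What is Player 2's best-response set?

argmax u_2 = {P,R}

u_2(P vs A,V) = 3
u_2(Q vs A,V) = 0
u_2(R vs A,V) = 3
max payoff 3 at {P,R}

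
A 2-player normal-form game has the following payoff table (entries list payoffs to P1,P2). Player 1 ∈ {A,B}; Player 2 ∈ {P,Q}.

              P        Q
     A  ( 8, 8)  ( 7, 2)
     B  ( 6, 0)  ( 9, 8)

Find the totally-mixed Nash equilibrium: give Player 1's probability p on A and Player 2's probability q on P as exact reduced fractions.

P1 indiff ⇒ q·8+(1-q)·7 = q·6+(1-q)·9 ⇒ q(2) = (1-q)(2) ⇒ q = 1/2
P2 indiff ⇒ p·8+(1-p)·0 = p·2+(1-p)·8 ⇒ p(6) = (1-p)(8) ⇒ p = 4/7

p=4/7, q=1/2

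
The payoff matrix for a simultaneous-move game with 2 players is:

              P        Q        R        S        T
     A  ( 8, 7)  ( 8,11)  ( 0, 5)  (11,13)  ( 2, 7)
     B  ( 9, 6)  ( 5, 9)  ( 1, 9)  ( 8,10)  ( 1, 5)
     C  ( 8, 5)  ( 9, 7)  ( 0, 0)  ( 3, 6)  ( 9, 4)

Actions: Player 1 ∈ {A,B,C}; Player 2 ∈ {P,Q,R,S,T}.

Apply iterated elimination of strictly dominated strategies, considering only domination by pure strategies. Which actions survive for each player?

P2 drop P (Q beats it: A:11>7 B:9>6 C:7>5)
P2 drop R (S beats it: A:13>5 B:10>9 C:6>0)
P1 drop B (A beats it: Q:8>5 S:11>8 T:2>1)
P2 drop T (Q beats it: A:11>7 C:7>4)
P1→{A,C} P2→{Q,S}

Survivors P1:{A,C} P2:{Q,S}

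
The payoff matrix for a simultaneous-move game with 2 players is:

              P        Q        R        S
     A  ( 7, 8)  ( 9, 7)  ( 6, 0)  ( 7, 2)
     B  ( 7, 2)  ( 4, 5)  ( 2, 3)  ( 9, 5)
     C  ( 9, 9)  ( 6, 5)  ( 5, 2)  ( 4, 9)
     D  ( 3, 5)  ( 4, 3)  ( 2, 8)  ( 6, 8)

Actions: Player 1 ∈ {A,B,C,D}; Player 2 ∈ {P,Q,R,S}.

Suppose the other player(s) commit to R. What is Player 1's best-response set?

u_1(A vs R) = 6
u_1(B vs R) = 2
u_1(C vs R) = 5
u_1(D vs R) = 2
max payoff 6 at {A}

argmax u_1 = {A}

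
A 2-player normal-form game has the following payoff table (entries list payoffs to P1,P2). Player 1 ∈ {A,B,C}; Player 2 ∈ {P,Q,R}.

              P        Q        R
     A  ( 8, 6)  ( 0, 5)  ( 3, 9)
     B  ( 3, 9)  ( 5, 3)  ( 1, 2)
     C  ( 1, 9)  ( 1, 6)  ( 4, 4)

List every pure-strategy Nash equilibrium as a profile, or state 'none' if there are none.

Equilibria: none

(A,P): not NE [P2→R gives 9>6]
(A,Q): not NE [P1→B gives 5>0; P2→R gives 9>5]
(A,R): not NE [P1→C gives 4>3]
(B,P): not NE [P1→A gives 8>3]
(B,Q): not NE [P2→P gives 9>3]
(B,R): not NE [P1→C gives 4>1; P2→P gives 9>2]
(C,P): not NE [P1→A gives 8>1]
(C,Q): not NE [P1→B gives 5>1; P2→P gives 9>6]
(C,R): not NE [P2→P gives 9>4]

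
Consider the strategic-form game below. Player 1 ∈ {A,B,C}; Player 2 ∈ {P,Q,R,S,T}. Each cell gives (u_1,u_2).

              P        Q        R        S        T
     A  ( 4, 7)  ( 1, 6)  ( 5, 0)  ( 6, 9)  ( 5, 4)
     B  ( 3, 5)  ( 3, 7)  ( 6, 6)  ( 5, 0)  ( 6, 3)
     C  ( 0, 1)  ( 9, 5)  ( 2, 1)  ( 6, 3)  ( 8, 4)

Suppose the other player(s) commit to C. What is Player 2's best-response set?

u_2(P vs C) = 1
u_2(Q vs C) = 5
u_2(R vs C) = 1
u_2(S vs C) = 3
u_2(T vs C) = 4
max payoff 5 at {Q}

P2 best: {Q}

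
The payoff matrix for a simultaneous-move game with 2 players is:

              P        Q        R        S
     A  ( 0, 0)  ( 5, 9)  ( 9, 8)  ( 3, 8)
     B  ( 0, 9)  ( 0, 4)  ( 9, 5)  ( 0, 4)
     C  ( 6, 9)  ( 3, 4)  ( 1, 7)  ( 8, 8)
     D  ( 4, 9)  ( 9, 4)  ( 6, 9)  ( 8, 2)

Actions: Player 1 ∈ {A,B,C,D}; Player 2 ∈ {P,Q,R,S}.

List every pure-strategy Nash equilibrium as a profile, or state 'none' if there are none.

(A,P): not NE [P1→C gives 6>0; P2→Q gives 9>0]
(A,Q): not NE [P1→D gives 9>5]
(A,R): not NE [P2→Q gives 9>8]
(A,S): not NE [P1→D gives 8>3; P2→Q gives 9>8]
(B,P): not NE [P1→C gives 6>0]
(B,Q): not NE [P1→D gives 9>0; P2→P gives 9>4]
(B,R): not NE [P2→P gives 9>5]
(B,S): not NE [P1→D gives 8>0; P2→P gives 9>4]
(C,P): NE
(C,Q): not NE [P1→D gives 9>3; P2→P gives 9>4]
(C,R): not NE [P1→B gives 9>1; P2→P gives 9>7]
(C,S): not NE [P2→P gives 9>8]
(D,P): not NE [P1→C gives 6>4]
(D,Q): not NE [P2→R gives 9>4]
(D,R): not NE [P1→B gives 9>6]
(D,S): not NE [P2→R gives 9>2]

PSNE = {(C,P)}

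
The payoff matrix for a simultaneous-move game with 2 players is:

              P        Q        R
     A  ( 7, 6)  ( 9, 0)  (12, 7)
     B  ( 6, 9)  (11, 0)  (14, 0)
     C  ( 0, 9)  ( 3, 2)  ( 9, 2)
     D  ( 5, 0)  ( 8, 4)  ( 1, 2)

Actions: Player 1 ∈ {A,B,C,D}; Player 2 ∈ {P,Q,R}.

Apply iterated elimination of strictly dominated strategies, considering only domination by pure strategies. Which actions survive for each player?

P1 drop C (A beats it: P:7>0 Q:9>3 R:12>9)
P1 drop D (A beats it: P:7>5 Q:9>8 R:12>1)
P2 drop Q (P beats it: A:6>0 B:9>0)
P1→{A,B} P2→{P,R}

Remaining: P1:{A,B} P2:{P,R}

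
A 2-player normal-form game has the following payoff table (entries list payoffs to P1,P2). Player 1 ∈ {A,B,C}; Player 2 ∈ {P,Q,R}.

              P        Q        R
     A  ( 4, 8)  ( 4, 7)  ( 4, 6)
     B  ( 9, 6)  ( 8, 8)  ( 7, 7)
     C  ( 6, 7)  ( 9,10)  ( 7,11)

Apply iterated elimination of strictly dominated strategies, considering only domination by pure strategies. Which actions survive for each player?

IESDS → P1:{B,C} P2:{Q,R}

P1 drop A (B beats it: P:9>4 Q:8>4 R:7>4)
P2 drop P (Q beats it: B:8>6 C:10>7)
P1→{B,C} P2→{Q,R}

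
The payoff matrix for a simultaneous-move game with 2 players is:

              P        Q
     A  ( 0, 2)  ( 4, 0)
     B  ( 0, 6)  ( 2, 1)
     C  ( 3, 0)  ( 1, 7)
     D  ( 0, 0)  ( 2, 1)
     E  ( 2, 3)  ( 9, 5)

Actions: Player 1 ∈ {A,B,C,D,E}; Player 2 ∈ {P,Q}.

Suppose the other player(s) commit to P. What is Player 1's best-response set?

P1 best: {C}

u_1(A vs P) = 0
u_1(B vs P) = 0
u_1(C vs P) = 3
u_1(D vs P) = 0
u_1(E vs P) = 2
max payoff 3 at {C}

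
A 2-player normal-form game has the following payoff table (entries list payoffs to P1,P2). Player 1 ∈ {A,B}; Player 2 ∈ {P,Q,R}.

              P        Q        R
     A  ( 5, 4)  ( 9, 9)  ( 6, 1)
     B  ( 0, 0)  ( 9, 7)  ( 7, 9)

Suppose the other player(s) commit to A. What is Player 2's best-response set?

u_2(P vs A) = 4
u_2(Q vs A) = 9
u_2(R vs A) = 1
max payoff 9 at {Q}

argmax u_2 = {Q}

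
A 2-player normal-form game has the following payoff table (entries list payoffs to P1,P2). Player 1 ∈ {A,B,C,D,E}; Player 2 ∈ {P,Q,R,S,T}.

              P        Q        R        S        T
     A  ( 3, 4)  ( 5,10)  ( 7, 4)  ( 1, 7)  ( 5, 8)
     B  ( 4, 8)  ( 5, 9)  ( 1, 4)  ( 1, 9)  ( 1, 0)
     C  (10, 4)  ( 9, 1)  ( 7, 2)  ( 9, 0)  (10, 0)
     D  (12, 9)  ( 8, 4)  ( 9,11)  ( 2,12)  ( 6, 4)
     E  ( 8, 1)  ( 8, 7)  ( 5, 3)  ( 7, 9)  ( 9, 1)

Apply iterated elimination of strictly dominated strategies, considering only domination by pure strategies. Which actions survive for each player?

P1 drop A (D beats it: P:12>3 Q:8>5 R:9>7 S:2>1 T:6>5)
P1 drop B (C beats it: P:10>4 Q:9>5 R:7>1 S:9>1 T:10>1)
P1 drop E (C beats it: P:10>8 Q:9>8 R:7>5 S:9>7 T:10>9)
P2 drop Q (P beats it: C:4>1 D:9>4)
P2 drop T (P beats it: C:4>0 D:9>4)
P1→{C,D} P2→{P,R,S}

Survivors P1:{C,D} P2:{P,R,S}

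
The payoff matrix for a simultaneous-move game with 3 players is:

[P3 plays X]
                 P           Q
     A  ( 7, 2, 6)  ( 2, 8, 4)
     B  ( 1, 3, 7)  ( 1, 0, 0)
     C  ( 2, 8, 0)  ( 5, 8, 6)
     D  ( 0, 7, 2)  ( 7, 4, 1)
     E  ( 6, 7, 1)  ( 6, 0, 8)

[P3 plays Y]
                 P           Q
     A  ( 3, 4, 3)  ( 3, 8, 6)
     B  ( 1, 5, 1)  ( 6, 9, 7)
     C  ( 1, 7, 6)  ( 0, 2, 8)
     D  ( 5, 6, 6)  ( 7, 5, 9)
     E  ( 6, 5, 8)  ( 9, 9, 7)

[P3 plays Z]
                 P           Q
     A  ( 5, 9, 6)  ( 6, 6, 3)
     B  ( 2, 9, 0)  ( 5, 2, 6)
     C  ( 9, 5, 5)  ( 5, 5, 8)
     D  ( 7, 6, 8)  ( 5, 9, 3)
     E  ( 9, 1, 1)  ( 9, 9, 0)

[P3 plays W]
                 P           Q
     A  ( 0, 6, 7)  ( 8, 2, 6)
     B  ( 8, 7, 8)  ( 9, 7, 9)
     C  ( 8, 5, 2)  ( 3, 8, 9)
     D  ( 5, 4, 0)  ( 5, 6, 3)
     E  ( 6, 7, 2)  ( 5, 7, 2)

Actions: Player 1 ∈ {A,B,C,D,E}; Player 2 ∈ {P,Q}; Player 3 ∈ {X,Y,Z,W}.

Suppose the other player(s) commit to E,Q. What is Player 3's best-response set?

P3 best: {X}

u_3(X vs E,Q) = 8
u_3(Y vs E,Q) = 7
u_3(Z vs E,Q) = 0
u_3(W vs E,Q) = 2
max payoff 8 at {X}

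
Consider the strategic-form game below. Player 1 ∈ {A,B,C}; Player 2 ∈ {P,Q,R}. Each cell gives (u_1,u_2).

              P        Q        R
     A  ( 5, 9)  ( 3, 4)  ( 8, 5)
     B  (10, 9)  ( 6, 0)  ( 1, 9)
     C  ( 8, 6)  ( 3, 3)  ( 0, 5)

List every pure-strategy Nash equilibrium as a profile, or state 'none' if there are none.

(A,P): not NE [P1→B gives 10>5]
(A,Q): not NE [P1→B gives 6>3; P2→P gives 9>4]
(A,R): not NE [P2→P gives 9>5]
(B,P): NE
(B,Q): not NE [P2→R gives 9>0]
(B,R): not NE [P1→A gives 8>1]
(C,P): not NE [P1→B gives 10>8]
(C,Q): not NE [P1→B gives 6>3; P2→P gives 6>3]
(C,R): not NE [P1→A gives 8>0; P2→P gives 6>5]

PSNE = {(B,P)}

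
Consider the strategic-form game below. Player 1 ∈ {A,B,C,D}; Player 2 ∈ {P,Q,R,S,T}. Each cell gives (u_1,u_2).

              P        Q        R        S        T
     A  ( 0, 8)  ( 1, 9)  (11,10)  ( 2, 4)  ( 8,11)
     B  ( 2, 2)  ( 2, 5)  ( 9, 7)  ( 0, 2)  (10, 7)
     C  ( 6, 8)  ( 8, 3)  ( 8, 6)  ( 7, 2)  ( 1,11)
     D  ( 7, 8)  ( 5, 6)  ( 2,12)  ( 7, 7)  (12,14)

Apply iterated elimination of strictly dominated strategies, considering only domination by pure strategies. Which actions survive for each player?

P2 drop P (T beats it: A:11>8 B:7>2 C:11>8 D:14>8)
P2 drop Q (R beats it: A:10>9 B:7>5 C:6>3 D:12>6)
P2 drop S (R beats it: A:10>4 B:7>2 C:6>2 D:12>7)
P1 drop C (A beats it: R:11>8 T:8>1)
P1→{A,B,D} P2→{R,T}

IESDS → P1:{A,B,D} P2:{R,T}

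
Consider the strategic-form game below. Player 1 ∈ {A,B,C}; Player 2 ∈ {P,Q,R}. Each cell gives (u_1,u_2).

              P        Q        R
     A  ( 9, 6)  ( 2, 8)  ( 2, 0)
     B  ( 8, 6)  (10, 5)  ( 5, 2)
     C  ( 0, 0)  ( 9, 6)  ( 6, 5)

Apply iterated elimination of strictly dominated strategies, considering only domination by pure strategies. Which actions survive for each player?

Survivors P1:{A,B} P2:{P,Q}

P2 drop R (Q beats it: A:8>0 B:5>2 C:6>5)
P1 drop C (B beats it: P:8>0 Q:10>9)
P1→{A,B} P2→{P,Q}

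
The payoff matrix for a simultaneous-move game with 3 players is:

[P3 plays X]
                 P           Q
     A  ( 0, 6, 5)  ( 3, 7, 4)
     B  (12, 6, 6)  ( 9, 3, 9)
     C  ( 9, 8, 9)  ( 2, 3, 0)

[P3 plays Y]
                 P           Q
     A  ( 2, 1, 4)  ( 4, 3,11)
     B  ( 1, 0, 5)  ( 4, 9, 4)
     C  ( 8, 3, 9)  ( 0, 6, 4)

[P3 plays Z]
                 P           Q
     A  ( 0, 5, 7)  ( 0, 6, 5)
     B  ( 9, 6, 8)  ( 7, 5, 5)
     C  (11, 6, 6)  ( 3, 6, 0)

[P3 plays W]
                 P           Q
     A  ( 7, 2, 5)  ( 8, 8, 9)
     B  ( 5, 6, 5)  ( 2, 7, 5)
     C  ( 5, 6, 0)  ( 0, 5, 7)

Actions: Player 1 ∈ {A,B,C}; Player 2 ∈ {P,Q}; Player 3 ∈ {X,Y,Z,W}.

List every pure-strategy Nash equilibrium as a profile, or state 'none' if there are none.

(A,P,X): not NE [P1→B gives 12>0; P2→Q gives 7>6; P3→Z gives 7>5]
(A,P,Y): not NE [P1→C gives 8>2; P2→Q gives 3>1; P3→Z gives 7>4]
(A,P,Z): not NE [P1→C gives 11>0; P2→Q gives 6>5]
(A,P,W): not NE [P2→Q gives 8>2; P3→Z gives 7>5]
(A,Q,X): not NE [P1→B gives 9>3; P3→Y gives 11>4]
(A,Q,Y): NE
(A,Q,Z): not NE [P1→B gives 7>0; P3→Y gives 11>5]
(A,Q,W): not NE [P3→Y gives 11>9]
(B,P,X): not NE [P3→Z gives 8>6]
(B,P,Y): not NE [P1→C gives 8>1; P2→Q gives 9>0; P3→Z gives 8>5]
(B,P,Z): not NE [P1→C gives 11>9]
(B,P,W): not NE [P1→A gives 7>5; P2→Q gives 7>6; P3→Z gives 8>5]
(B,Q,X): not NE [P2→P gives 6>3]
(B,Q,Y): not NE [P3→X gives 9>4]
(B,Q,Z): not NE [P2→P gives 6>5; P3→X gives 9>5]
(B,Q,W): not NE [P1→A gives 8>2; P3→X gives 9>5]
(C,P,X): not NE [P1→B gives 12>9]
(C,P,Y): not NE [P2→Q gives 6>3]
(C,P,Z): not NE [P3→Y gives 9>6]
(C,P,W): not NE [P1→A gives 7>5; P3→Y gives 9>0]
(C,Q,X): not NE [P1→B gives 9>2; P2→P gives 8>3; P3→W gives 7>0]
(C,Q,Y): not NE [P1→B gives 4>0; P3→W gives 7>4]
(C,Q,Z): not NE [P1→B gives 7>3; P3→W gives 7>0]
(C,Q,W): not NE [P1→A gives 8>0; P2→P gives 6>5]

Nash profiles: (A,Q,Y)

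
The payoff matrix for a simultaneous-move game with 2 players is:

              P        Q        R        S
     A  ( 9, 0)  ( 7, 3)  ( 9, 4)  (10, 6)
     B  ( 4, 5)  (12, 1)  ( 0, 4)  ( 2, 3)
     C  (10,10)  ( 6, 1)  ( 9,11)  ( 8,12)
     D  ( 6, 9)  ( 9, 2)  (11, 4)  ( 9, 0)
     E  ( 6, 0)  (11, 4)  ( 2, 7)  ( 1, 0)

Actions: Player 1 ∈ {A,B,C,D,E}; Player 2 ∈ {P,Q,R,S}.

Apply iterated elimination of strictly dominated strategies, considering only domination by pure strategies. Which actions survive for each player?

P2 drop Q (R beats it: A:4>3 B:4>1 C:11>1 D:4>2 E:7>4)
P1 drop B (A beats it: P:9>4 R:9>0 S:10>2)
P1 drop E (A beats it: P:9>6 R:9>2 S:10>1)
P1→{A,C,D} P2→{P,R,S}

IESDS → P1:{A,C,D} P2:{P,R,S}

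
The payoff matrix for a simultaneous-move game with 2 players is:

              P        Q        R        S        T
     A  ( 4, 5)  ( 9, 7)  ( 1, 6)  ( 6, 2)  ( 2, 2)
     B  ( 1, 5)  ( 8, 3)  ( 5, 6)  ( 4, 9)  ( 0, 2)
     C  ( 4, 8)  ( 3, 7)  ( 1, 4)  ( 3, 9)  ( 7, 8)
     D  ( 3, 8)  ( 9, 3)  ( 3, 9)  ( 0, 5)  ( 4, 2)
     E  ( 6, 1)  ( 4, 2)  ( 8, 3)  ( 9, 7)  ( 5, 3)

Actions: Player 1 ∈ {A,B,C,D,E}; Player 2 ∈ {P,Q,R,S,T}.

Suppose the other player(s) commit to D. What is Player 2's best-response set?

argmax u_2 = {R}

u_2(P vs D) = 8
u_2(Q vs D) = 3
u_2(R vs D) = 9
u_2(S vs D) = 5
u_2(T vs D) = 2
max payoff 9 at {R}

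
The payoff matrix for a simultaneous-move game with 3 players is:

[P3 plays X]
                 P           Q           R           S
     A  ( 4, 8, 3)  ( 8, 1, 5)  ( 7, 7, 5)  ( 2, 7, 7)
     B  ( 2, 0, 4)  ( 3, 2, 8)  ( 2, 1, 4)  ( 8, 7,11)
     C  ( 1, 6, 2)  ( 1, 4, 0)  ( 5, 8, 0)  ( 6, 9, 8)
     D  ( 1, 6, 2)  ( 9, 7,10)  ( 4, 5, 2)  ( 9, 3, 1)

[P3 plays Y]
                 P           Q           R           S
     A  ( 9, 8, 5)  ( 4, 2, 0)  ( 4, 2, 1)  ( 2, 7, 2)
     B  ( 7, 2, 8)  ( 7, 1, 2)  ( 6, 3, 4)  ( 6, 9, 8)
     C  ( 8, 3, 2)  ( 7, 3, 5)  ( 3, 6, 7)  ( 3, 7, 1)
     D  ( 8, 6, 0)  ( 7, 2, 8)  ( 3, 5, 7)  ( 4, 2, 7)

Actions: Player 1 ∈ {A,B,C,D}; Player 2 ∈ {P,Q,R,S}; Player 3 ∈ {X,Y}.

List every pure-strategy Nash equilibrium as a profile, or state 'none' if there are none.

NE set: (A,P,Y), (D,Q,X)

(A,P,X): not NE [P3→Y gives 5>3]
(A,P,Y): NE
(A,Q,X): not NE [P1→D gives 9>8; P2→P gives 8>1]
(A,Q,Y): not NE [P1→D gives 7>4; P2→P gives 8>2; P3→X gives 5>0]
(A,R,X): not NE [P2→P gives 8>7]
(A,R,Y): not NE [P1→B gives 6>4; P2→P gives 8>2; P3→X gives 5>1]
(A,S,X): not NE [P1→D gives 9>2; P2→P gives 8>7]
(A,S,Y): not NE [P1→B gives 6>2; P2→P gives 8>7; P3→X gives 7>2]
(B,P,X): not NE [P1→A gives 4>2; P2→S gives 7>0; P3→Y gives 8>4]
(B,P,Y): not NE [P1→A gives 9>7; P2→S gives 9>2]
(B,Q,X): not NE [P1→D gives 9>3; P2→S gives 7>2]
(B,Q,Y): not NE [P2→S gives 9>1; P3→X gives 8>2]
(B,R,X): not NE [P1→A gives 7>2; P2→S gives 7>1]
(B,R,Y): not NE [P2→S gives 9>3]
(B,S,X): not NE [P1→D gives 9>8]
(B,S,Y): not NE [P3→X gives 11>8]
(C,P,X): not NE [P1→A gives 4>1; P2→S gives 9>6]
(C,P,Y): not NE [P1→A gives 9>8; P2→S gives 7>3]
(C,Q,X): not NE [P1→D gives 9>1; P2→S gives 9>4; P3→Y gives 5>0]
(C,Q,Y): not NE [P2→S gives 7>3]
(C,R,X): not NE [P1→A gives 7>5; P2→S gives 9>8; P3→Y gives 7>0]
(C,R,Y): not NE [P1→B gives 6>3; P2→S gives 7>6]
(C,S,X): not NE [P1→D gives 9>6]
(C,S,Y): not NE [P1→B gives 6>3; P3→X gives 8>1]
(D,P,X): not NE [P1→A gives 4>1; P2→Q gives 7>6]
(D,P,Y): not NE [P1→A gives 9>8; P3→X gives 2>0]
(D,Q,X): NE
(D,Q,Y): not NE [P2→P gives 6>2; P3→X gives 10>8]
(D,R,X): not NE [P1→A gives 7>4; P2→Q gives 7>5; P3→Y gives 7>2]
(D,R,Y): not NE [P1→B gives 6>3; P2→P gives 6>5]
(D,S,X): not NE [P2→Q gives 7>3; P3→Y gives 7>1]
(D,S,Y): not NE [P1→B gives 6>4; P2→P gives 6>2]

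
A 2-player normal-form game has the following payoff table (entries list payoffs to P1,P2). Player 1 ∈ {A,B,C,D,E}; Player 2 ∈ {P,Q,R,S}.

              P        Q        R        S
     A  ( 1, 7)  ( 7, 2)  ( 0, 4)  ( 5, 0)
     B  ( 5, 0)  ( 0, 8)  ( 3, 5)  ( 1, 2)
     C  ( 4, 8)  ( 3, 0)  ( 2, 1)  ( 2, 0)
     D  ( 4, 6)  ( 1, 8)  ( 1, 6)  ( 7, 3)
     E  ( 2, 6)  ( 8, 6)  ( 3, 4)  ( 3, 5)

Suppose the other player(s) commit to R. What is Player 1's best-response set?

u_1(A vs R) = 0
u_1(B vs R) = 3
u_1(C vs R) = 2
u_1(D vs R) = 1
u_1(E vs R) = 3
max payoff 3 at {B,E}

BR_1 = {B,E}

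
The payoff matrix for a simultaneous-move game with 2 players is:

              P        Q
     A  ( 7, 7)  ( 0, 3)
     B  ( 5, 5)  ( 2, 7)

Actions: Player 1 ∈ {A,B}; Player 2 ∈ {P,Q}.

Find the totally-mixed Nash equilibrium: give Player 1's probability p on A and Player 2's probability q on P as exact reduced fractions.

p=1/3, q=1/2

P1 indiff ⇒ q·7+(1-q)·0 = q·5+(1-q)·2 ⇒ q(2) = (1-q)(2) ⇒ q = 1/2
P2 indiff ⇒ p·7+(1-p)·5 = p·3+(1-p)·7 ⇒ p(4) = (1-p)(2) ⇒ p = 1/3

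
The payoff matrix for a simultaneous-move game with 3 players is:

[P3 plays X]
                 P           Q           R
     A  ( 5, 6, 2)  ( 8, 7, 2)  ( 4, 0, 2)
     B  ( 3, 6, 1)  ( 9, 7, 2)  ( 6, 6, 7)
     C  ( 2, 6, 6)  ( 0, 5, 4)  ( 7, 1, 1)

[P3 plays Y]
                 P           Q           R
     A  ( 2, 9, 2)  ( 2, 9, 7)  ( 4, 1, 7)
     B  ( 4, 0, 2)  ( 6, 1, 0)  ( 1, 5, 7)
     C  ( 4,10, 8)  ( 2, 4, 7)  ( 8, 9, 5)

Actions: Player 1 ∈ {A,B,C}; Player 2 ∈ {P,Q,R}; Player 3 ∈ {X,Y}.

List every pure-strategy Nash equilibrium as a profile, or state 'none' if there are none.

(A,P,X): not NE [P2→Q gives 7>6]
(A,P,Y): not NE [P1→C gives 4>2]
(A,Q,X): not NE [P1→B gives 9>8; P3→Y gives 7>2]
(A,Q,Y): not NE [P1→B gives 6>2]
(A,R,X): not NE [P1→C gives 7>4; P2→Q gives 7>0; P3→Y gives 7>2]
(A,R,Y): not NE [P1→C gives 8>4; P2→Q gives 9>1]
(B,P,X): not NE [P1→A gives 5>3; P2→Q gives 7>6; P3→Y gives 2>1]
(B,P,Y): not NE [P2→R gives 5>0]
(B,Q,X): NE
(B,Q,Y): not NE [P2→R gives 5>1; P3→X gives 2>0]
(B,R,X): not NE [P1→C gives 7>6; P2→Q gives 7>6]
(B,R,Y): not NE [P1→C gives 8>1]
(C,P,X): not NE [P1→A gives 5>2; P3→Y gives 8>6]
(C,P,Y): NE
(C,Q,X): not NE [P1→B gives 9>0; P2→P gives 6>5; P3→Y gives 7>4]
(C,Q,Y): not NE [P1→B gives 6>2; P2→P gives 10>4]
(C,R,X): not NE [P2→P gives 6>1; P3→Y gives 5>1]
(C,R,Y): not NE [P2→P gives 10>9]

NE set: (B,Q,X), (C,P,Y)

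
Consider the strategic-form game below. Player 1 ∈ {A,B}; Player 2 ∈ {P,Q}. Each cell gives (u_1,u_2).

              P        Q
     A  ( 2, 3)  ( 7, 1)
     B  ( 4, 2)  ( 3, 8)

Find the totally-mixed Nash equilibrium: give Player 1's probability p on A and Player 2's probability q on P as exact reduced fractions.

P1 indiff ⇒ q·2+(1-q)·7 = q·4+(1-q)·3 ⇒ q(-2) = (1-q)(-4) ⇒ q = 2/3
P2 indiff ⇒ p·3+(1-p)·2 = p·1+(1-p)·8 ⇒ p(2) = (1-p)(6) ⇒ p = 3/4

(p,q) = (3/4, 2/3)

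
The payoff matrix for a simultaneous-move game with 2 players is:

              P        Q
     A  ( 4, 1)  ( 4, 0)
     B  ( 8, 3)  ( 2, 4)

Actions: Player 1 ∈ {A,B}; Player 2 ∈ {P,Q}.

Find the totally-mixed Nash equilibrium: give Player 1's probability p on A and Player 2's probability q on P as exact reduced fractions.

P1 mixes 1/2 on A; P2 mixes 1/3 on P

P1 indiff ⇒ q·4+(1-q)·4 = q·8+(1-q)·2 ⇒ q(-4) = (1-q)(-2) ⇒ q = 1/3
P2 indiff ⇒ p·1+(1-p)·3 = p·0+(1-p)·4 ⇒ p(1) = (1-p)(1) ⇒ p = 1/2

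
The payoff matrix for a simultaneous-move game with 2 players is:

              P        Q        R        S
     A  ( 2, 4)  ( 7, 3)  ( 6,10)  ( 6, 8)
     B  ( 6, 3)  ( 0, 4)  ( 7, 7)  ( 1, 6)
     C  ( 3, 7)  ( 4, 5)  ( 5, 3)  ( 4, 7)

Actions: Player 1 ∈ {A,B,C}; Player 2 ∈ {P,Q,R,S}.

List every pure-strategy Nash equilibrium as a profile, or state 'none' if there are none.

NE set: (B,R)

(A,P): not NE [P1→B gives 6>2; P2→R gives 10>4]
(A,Q): not NE [P2→R gives 10>3]
(A,R): not NE [P1→B gives 7>6]
(A,S): not NE [P2→R gives 10>8]
(B,P): not NE [P2→R gives 7>3]
(B,Q): not NE [P1→A gives 7>0; P2→R gives 7>4]
(B,R): NE
(B,S): not NE [P1→A gives 6>1; P2→R gives 7>6]
(C,P): not NE [P1→B gives 6>3]
(C,Q): not NE [P1→A gives 7>4; P2→S gives 7>5]
(C,R): not NE [P1→B gives 7>5; P2→S gives 7>3]
(C,S): not NE [P1→A gives 6>4]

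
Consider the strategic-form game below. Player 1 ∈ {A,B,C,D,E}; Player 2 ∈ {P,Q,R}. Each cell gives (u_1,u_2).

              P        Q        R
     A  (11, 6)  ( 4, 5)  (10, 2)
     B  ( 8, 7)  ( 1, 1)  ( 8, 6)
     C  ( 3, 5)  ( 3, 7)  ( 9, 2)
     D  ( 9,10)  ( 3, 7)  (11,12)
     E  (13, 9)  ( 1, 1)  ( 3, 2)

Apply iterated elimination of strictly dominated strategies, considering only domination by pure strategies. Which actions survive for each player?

P1 drop B (A beats it: P:11>8 Q:4>1 R:10>8)
P1 drop C (A beats it: P:11>3 Q:4>3 R:10>9)
P2 drop Q (P beats it: A:6>5 D:10>7 E:9>1)
P1→{A,D,E} P2→{P,R}

Survivors P1:{A,D,E} P2:{P,R}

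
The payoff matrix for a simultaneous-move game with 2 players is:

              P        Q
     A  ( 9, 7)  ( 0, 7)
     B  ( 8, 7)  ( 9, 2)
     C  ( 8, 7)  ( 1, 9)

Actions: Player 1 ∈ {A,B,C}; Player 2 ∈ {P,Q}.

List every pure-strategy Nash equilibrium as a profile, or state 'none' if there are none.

NE set: (A,P)

(A,P): NE
(A,Q): not NE [P1→B gives 9>0]
(B,P): not NE [P1→A gives 9>8]
(B,Q): not NE [P2→P gives 7>2]
(C,P): not NE [P1→A gives 9>8; P2→Q gives 9>7]
(C,Q): not NE [P1→B gives 9>1]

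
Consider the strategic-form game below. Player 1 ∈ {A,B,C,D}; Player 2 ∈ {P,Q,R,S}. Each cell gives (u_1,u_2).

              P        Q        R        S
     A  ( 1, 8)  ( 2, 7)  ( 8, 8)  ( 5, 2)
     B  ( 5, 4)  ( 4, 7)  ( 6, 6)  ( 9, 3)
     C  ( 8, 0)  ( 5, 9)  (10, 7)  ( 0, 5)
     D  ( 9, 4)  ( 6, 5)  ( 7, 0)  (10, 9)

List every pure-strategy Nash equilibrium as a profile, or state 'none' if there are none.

PSNE = {(D,S)}

(A,P): not NE [P1→D gives 9>1]
(A,Q): not NE [P1→D gives 6>2; P2→R gives 8>7]
(A,R): not NE [P1→C gives 10>8]
(A,S): not NE [P1→D gives 10>5; P2→R gives 8>2]
(B,P): not NE [P1→D gives 9>5; P2→Q gives 7>4]
(B,Q): not NE [P1→D gives 6>4]
(B,R): not NE [P1→C gives 10>6; P2→Q gives 7>6]
(B,S): not NE [P1→D gives 10>9; P2→Q gives 7>3]
(C,P): not NE [P1→D gives 9>8; P2→Q gives 9>0]
(C,Q): not NE [P1→D gives 6>5]
(C,R): not NE [P2→Q gives 9>7]
(C,S): not NE [P1→D gives 10>0; P2→Q gives 9>5]
(D,P): not NE [P2→S gives 9>4]
(D,Q): not NE [P2→S gives 9>5]
(D,R): not NE [P1→C gives 10>7; P2→S gives 9>0]
(D,S): NE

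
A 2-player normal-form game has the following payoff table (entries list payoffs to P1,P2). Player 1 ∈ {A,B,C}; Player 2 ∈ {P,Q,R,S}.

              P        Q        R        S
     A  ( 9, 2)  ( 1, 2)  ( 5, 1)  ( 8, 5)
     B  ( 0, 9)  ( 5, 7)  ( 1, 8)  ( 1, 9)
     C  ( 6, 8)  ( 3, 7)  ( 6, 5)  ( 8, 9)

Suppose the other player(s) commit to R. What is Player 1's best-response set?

u_1(A vs R) = 5
u_1(B vs R) = 1
u_1(C vs R) = 6
max payoff 6 at {C}

BR_1 = {C}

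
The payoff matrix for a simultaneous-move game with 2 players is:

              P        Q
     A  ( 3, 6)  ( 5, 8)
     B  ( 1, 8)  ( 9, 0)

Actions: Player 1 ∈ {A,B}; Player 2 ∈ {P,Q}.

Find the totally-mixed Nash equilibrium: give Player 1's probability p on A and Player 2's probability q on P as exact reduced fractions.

P1 indiff ⇒ q·3+(1-q)·5 = q·1+(1-q)·9 ⇒ q(2) = (1-q)(4) ⇒ q = 2/3
P2 indiff ⇒ p·6+(1-p)·8 = p·8+(1-p)·0 ⇒ p(-2) = (1-p)(-8) ⇒ p = 4/5

P1 mixes 4/5 on A; P2 mixes 2/3 on P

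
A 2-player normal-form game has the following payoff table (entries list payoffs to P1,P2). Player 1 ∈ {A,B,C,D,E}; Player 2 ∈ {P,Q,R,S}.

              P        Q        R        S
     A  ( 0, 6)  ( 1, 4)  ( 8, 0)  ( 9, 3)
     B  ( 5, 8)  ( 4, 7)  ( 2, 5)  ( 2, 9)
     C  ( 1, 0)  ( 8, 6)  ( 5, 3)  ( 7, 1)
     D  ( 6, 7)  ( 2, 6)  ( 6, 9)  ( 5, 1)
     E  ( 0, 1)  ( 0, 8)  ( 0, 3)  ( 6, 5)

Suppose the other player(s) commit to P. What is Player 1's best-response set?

P1 best: {D}

u_1(A vs P) = 0
u_1(B vs P) = 5
u_1(C vs P) = 1
u_1(D vs P) = 6
u_1(E vs P) = 0
max payoff 6 at {D}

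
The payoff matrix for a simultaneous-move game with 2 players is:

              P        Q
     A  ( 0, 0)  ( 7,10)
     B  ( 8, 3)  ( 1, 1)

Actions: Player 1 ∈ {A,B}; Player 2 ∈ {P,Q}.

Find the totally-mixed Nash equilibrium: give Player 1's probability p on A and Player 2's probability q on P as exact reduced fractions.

P1 mixes 1/6 on A; P2 mixes 3/7 on P

P1 indiff ⇒ q·0+(1-q)·7 = q·8+(1-q)·1 ⇒ q(-8) = (1-q)(-6) ⇒ q = 3/7
P2 indiff ⇒ p·0+(1-p)·3 = p·10+(1-p)·1 ⇒ p(-10) = (1-p)(-2) ⇒ p = 1/6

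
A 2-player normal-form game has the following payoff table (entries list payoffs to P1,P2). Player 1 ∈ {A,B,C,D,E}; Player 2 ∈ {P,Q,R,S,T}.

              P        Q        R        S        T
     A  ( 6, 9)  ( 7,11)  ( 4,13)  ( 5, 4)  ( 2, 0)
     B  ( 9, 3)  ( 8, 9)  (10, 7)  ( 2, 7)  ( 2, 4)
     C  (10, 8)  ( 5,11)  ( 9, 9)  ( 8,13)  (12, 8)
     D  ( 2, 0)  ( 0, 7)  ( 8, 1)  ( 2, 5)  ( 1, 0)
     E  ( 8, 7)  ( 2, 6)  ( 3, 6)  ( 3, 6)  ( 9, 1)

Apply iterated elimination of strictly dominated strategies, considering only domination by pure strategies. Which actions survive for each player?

P1 drop D (C beats it: P:10>2 Q:5>0 R:9>8 S:8>2 T:12>1)
P1 drop E (C beats it: P:10>8 Q:5>2 R:9>3 S:8>3 T:12>9)
P2 drop P (Q beats it: A:11>9 B:9>3 C:11>8)
P2 drop T (Q beats it: A:11>0 B:9>4 C:11>8)
P1→{A,B,C} P2→{Q,R,S}

Remaining: P1:{A,B,C} P2:{Q,R,S}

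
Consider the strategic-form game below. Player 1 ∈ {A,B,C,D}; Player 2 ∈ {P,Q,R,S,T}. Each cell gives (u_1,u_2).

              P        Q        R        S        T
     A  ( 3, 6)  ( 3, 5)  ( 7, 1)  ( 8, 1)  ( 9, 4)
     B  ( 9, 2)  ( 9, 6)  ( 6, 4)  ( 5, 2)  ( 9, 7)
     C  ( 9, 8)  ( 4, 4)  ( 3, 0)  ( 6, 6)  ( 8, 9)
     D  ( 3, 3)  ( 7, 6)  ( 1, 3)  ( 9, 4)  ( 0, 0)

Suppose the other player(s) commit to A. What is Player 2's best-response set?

BR_2 = {P}

u_2(P vs A) = 6
u_2(Q vs A) = 5
u_2(R vs A) = 1
u_2(S vs A) = 1
u_2(T vs A) = 4
max payoff 6 at {P}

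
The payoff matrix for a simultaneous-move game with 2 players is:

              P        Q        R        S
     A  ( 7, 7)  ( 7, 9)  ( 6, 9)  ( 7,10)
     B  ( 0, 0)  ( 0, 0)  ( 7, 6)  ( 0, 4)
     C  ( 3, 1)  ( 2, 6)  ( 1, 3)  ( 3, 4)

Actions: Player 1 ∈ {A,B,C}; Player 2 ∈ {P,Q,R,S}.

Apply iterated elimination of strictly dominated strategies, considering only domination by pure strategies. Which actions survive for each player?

IESDS → P1:{A,B} P2:{R,S}

P1 drop C (A beats it: P:7>3 Q:7>2 R:6>1 S:7>3)
P2 drop P (R beats it: A:9>7 B:6>0)
P2 drop Q (S beats it: A:10>9 B:4>0)
P1→{A,B} P2→{R,S}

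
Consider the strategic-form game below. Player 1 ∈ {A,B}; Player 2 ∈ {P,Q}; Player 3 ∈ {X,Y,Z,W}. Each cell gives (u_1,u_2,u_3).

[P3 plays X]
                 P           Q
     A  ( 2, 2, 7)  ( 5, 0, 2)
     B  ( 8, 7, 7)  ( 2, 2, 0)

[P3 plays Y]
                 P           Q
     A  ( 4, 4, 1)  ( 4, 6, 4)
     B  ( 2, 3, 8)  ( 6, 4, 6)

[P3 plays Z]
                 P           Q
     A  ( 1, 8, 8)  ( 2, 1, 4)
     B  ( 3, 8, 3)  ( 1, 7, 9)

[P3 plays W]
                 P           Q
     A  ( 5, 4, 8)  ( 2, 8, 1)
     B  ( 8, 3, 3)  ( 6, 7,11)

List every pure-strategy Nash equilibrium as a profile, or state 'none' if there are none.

(A,P,X): not NE [P1→B gives 8>2; P3→W gives 8>7]
(A,P,Y): not NE [P2→Q gives 6>4; P3→W gives 8>1]
(A,P,Z): not NE [P1→B gives 3>1]
(A,P,W): not NE [P1→B gives 8>5; P2→Q gives 8>4]
(A,Q,X): not NE [P2→P gives 2>0; P3→Z gives 4>2]
(A,Q,Y): not NE [P1→B gives 6>4]
(A,Q,Z): not NE [P2→P gives 8>1]
(A,Q,W): not NE [P1→B gives 6>2; P3→Z gives 4>1]
(B,P,X): not NE [P3→Y gives 8>7]
(B,P,Y): not NE [P1→A gives 4>2; P2→Q gives 4>3]
(B,P,Z): not NE [P3→Y gives 8>3]
(B,P,W): not NE [P2→Q gives 7>3; P3→Y gives 8>3]
(B,Q,X): not NE [P1→A gives 5>2; P2→P gives 7>2; P3→W gives 11>0]
(B,Q,Y): not NE [P3→W gives 11>6]
(B,Q,Z): not NE [P1→A gives 2>1; P2→P gives 8>7; P3→W gives 11>9]
(B,Q,W): NE

Nash profiles: (B,Q,W)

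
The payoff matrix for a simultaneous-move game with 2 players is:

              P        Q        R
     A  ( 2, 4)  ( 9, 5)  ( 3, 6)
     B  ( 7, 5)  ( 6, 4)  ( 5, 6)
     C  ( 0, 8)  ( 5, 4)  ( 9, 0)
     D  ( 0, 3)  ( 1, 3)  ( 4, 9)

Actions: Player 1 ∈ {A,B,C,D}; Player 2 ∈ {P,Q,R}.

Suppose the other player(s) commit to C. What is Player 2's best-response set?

u_2(P vs C) = 8
u_2(Q vs C) = 4
u_2(R vs C) = 0
max payoff 8 at {P}

P2 best: {P}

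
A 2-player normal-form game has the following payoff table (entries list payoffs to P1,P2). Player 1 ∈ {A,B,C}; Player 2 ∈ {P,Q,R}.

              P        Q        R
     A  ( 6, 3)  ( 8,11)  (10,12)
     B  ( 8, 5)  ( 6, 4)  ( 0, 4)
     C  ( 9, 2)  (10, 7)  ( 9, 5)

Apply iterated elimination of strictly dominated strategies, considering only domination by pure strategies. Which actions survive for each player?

P1 drop B (C beats it: P:9>8 Q:10>6 R:9>0)
P2 drop P (Q beats it: A:11>3 C:7>2)
P1→{A,C} P2→{Q,R}

Survivors P1:{A,C} P2:{Q,R}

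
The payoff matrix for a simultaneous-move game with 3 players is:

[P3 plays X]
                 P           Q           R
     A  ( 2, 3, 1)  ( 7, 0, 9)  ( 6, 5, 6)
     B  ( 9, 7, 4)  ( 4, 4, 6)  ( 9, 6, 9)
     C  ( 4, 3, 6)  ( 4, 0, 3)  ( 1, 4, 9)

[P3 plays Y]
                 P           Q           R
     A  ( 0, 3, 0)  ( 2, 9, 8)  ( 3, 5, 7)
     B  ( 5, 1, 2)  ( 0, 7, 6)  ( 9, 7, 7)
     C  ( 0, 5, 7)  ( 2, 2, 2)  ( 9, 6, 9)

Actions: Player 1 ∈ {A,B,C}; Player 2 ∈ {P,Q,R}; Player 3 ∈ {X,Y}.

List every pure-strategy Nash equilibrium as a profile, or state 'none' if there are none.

(A,P,X): not NE [P1→B gives 9>2; P2→R gives 5>3]
(A,P,Y): not NE [P1→B gives 5>0; P2→Q gives 9>3; P3→X gives 1>0]
(A,Q,X): not NE [P2→R gives 5>0]
(A,Q,Y): not NE [P3→X gives 9>8]
(A,R,X): not NE [P1→B gives 9>6; P3→Y gives 7>6]
(A,R,Y): not NE [P1→C gives 9>3; P2→Q gives 9>5]
(B,P,X): NE
(B,P,Y): not NE [P2→R gives 7>1; P3→X gives 4>2]
(B,Q,X): not NE [P1→A gives 7>4; P2→P gives 7>4]
(B,Q,Y): not NE [P1→C gives 2>0]
(B,R,X): not NE [P2→P gives 7>6]
(B,R,Y): not NE [P3→X gives 9>7]
(C,P,X): not NE [P1→B gives 9>4; P2→R gives 4>3; P3→Y gives 7>6]
(C,P,Y): not NE [P1→B gives 5>0; P2→R gives 6>5]
(C,Q,X): not NE [P1→A gives 7>4; P2→R gives 4>0]
(C,Q,Y): not NE [P2→R gives 6>2; P3→X gives 3>2]
(C,R,X): not NE [P1→B gives 9>1]
(C,R,Y): NE

NE set: (B,P,X), (C,R,Y)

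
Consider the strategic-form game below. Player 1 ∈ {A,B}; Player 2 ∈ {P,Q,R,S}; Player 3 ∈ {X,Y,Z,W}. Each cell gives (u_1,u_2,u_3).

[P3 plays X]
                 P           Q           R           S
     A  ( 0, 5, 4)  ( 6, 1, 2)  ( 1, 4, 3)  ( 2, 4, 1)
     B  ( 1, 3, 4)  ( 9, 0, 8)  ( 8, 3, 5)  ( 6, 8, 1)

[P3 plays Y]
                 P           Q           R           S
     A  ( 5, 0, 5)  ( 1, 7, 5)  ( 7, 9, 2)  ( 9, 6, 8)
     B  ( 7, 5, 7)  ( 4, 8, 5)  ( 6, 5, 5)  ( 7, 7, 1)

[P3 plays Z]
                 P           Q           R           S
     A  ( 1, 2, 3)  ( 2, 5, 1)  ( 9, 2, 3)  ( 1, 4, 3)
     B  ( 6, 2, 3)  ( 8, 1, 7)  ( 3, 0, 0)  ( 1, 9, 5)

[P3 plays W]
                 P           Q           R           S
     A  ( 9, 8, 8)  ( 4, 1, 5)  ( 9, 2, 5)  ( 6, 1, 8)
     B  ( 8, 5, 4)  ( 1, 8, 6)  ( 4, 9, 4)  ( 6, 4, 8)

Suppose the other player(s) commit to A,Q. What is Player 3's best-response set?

u_3(X vs A,Q) = 2
u_3(Y vs A,Q) = 5
u_3(Z vs A,Q) = 1
u_3(W vs A,Q) = 5
max payoff 5 at {Y,W}

argmax u_3 = {Y,W}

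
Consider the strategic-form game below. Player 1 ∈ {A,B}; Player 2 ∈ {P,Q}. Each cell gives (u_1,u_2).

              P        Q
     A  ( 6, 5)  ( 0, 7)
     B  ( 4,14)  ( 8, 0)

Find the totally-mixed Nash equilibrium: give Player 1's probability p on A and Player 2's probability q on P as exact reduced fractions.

P1 indiff ⇒ q·6+(1-q)·0 = q·4+(1-q)·8 ⇒ q(2) = (1-q)(8) ⇒ q = 4/5
P2 indiff ⇒ p·5+(1-p)·14 = p·7+(1-p)·0 ⇒ p(-2) = (1-p)(-14) ⇒ p = 7/8

(p,q) = (7/8, 4/5)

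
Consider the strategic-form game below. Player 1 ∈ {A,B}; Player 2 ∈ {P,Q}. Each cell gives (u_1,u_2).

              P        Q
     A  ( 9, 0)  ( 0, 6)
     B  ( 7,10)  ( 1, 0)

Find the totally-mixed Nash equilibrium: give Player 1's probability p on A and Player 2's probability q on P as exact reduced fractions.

P1 indiff ⇒ q·9+(1-q)·0 = q·7+(1-q)·1 ⇒ q(2) = (1-q)(1) ⇒ q = 1/3
P2 indiff ⇒ p·0+(1-p)·10 = p·6+(1-p)·0 ⇒ p(-6) = (1-p)(-10) ⇒ p = 5/8

p=5/8, q=1/3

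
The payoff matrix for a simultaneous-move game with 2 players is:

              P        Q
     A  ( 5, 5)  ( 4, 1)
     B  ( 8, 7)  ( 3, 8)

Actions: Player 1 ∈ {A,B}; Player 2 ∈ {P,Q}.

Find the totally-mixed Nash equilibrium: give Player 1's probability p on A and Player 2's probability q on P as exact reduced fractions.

P1 mixes 1/5 on A; P2 mixes 1/4 on P

P1 indiff ⇒ q·5+(1-q)·4 = q·8+(1-q)·3 ⇒ q(-3) = (1-q)(-1) ⇒ q = 1/4
P2 indiff ⇒ p·5+(1-p)·7 = p·1+(1-p)·8 ⇒ p(4) = (1-p)(1) ⇒ p = 1/5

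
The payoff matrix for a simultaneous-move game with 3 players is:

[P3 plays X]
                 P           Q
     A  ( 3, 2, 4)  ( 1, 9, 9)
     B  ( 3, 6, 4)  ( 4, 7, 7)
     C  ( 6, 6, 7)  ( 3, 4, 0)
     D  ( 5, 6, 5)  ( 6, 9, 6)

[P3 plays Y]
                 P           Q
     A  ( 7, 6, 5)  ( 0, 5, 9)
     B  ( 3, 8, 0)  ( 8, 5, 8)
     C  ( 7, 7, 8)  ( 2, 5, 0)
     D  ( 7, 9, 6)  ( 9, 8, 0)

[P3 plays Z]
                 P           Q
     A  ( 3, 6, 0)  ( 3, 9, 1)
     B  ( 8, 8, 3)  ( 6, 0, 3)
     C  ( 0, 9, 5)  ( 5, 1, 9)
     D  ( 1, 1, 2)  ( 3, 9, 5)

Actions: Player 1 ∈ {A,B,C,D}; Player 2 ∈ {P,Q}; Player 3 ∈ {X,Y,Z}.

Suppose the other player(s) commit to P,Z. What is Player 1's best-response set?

argmax u_1 = {B}

u_1(A vs P,Z) = 3
u_1(B vs P,Z) = 8
u_1(C vs P,Z) = 0
u_1(D vs P,Z) = 1
max payoff 8 at {B}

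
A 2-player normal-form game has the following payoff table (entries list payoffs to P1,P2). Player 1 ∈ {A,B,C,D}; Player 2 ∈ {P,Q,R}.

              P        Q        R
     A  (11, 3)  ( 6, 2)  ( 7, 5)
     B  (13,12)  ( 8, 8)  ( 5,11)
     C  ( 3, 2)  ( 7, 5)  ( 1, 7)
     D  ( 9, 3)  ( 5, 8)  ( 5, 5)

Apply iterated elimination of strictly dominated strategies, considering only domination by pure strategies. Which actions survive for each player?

P1 drop C (B beats it: P:13>3 Q:8>7 R:5>1)
P1 drop D (A beats it: P:11>9 Q:6>5 R:7>5)
P2 drop Q (P beats it: A:3>2 B:12>8)
P1→{A,B} P2→{P,R}

Remaining: P1:{A,B} P2:{P,R}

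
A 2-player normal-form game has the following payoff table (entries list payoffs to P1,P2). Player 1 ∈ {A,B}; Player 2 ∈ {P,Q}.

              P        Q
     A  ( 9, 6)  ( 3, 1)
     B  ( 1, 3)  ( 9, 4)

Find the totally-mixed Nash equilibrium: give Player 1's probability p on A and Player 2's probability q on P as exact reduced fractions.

(p,q) = (1/6, 3/7)

P1 indiff ⇒ q·9+(1-q)·3 = q·1+(1-q)·9 ⇒ q(8) = (1-q)(6) ⇒ q = 3/7
P2 indiff ⇒ p·6+(1-p)·3 = p·1+(1-p)·4 ⇒ p(5) = (1-p)(1) ⇒ p = 1/6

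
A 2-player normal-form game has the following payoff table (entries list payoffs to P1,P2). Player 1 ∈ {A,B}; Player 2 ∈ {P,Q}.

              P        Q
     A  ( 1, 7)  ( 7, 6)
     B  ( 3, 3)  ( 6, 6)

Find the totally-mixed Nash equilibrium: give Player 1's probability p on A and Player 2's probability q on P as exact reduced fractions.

P1 mixes 3/4 on A; P2 mixes 1/3 on P

P1 indiff ⇒ q·1+(1-q)·7 = q·3+(1-q)·6 ⇒ q(-2) = (1-q)(-1) ⇒ q = 1/3
P2 indiff ⇒ p·7+(1-p)·3 = p·6+(1-p)·6 ⇒ p(1) = (1-p)(3) ⇒ p = 3/4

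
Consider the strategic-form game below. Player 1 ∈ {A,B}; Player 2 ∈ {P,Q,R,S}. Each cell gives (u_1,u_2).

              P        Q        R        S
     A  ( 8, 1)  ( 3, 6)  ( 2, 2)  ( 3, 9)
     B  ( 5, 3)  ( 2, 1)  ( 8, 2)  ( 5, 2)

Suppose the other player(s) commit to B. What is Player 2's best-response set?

u_2(P vs B) = 3
u_2(Q vs B) = 1
u_2(R vs B) = 2
u_2(S vs B) = 2
max payoff 3 at {P}

argmax u_2 = {P}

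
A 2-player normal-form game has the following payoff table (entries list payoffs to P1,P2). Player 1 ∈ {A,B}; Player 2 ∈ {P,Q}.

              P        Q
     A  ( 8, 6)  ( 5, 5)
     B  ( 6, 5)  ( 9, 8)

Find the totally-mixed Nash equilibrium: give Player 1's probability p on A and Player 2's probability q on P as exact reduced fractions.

p=3/4, q=2/3

P1 indiff ⇒ q·8+(1-q)·5 = q·6+(1-q)·9 ⇒ q(2) = (1-q)(4) ⇒ q = 2/3
P2 indiff ⇒ p·6+(1-p)·5 = p·5+(1-p)·8 ⇒ p(1) = (1-p)(3) ⇒ p = 3/4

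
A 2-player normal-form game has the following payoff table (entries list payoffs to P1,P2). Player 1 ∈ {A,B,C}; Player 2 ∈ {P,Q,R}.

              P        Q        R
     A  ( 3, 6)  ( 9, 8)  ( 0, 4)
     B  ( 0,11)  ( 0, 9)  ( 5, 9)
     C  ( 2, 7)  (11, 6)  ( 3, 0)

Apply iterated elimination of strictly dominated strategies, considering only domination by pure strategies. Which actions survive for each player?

IESDS → P1:{A,C} P2:{P,Q}

P2 drop R (P beats it: A:6>4 B:11>9 C:7>0)
P1 drop B (A beats it: P:3>0 Q:9>0)
P1→{A,C} P2→{P,Q}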